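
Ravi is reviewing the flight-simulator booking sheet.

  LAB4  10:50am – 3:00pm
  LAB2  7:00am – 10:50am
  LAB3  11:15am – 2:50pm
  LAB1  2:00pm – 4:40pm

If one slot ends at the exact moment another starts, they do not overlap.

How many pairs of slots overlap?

Sorted by start: LAB2, LAB4, LAB3, LAB1.
LAB4 starts exactly when LAB2 ends (back-to-back, no overlap) — done with LAB2.
LAB3 starts before LAB4 ends → LAB4 and LAB3 overlap.
LAB1 starts before LAB4 ends → LAB4 and LAB1 overlap.
LAB1 starts before LAB3 ends → LAB3 and LAB1 overlap.
Overlapping pairs: LAB1 & LAB3, LAB1 & LAB4, LAB3 & LAB4 — 3 in total.

3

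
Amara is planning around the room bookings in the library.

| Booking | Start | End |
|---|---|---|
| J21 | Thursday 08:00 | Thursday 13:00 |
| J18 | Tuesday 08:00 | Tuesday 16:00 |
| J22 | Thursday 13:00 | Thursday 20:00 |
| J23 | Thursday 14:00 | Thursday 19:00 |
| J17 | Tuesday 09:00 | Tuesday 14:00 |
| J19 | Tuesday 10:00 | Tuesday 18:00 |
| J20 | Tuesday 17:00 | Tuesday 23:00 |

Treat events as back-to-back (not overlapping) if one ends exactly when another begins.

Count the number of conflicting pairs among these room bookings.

Two intervals overlap when each starts before the other ends.
Sorted by start: J18, J17, J19, J20, J21, J22, J23.
J17 starts before J18 ends → J18 and J17 overlap.
J19 starts before J18 ends → J18 and J19 overlap.
J20 starts after J18 ends — done with J18.
J19 starts before J17 ends → J17 and J19 overlap.
J20 starts after J17 ends — done with J17.
J20 starts before J19 ends → J19 and J20 overlap.
J21 starts after J19 ends — done with J19.
J21 starts after J20 ends — done with J20.
J22 starts exactly when J21 ends (back-to-back, no overlap) — done with J21.
J23 starts before J22 ends → J22 and J23 overlap.
Overlapping pairs: J17 & J18, J17 & J19, J18 & J19, J19 & J20, J22 & J23 — 5 in total.

5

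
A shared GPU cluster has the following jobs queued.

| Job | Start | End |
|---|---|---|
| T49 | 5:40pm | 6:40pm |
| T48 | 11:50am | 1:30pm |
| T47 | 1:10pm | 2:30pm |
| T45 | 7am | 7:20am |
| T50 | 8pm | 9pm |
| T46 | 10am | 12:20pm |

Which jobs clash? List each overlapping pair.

Sorted by start: T45, T46, T48, T47, T49, T50.
T46 starts after T45 ends, so T45 has no further overlaps.
T48 starts before T46 ends → T46 and T48 overlap.
T47 starts after T46 ends, so T46 has no further overlaps.
T47 starts before T48 ends → T48 and T47 overlap.
T49 starts after T48 ends, so T48 has no further overlaps.
T49 starts after T47 ends, so T47 has no further overlaps.
T50 starts after T49 ends.

T46 & T48, T47 & T48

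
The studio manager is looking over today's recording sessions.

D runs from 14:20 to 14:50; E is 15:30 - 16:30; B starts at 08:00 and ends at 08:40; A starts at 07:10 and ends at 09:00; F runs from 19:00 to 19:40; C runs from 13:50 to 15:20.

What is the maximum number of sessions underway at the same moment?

2

Walk through starts and ends in time order (an end at T is processed before a start at T):
07:10 start A → 1
08:00 start B → 2
08:40 end B → 1
09:00 end A → 0
13:50 start C → 1
14:20 start D → 2
14:50 end D → 1
15:20 end C → 0
15:30 start E → 1
16:30 end E → 0
19:00 start F → 1
19:40 end F → 0
Peak is 2, at 08:00 (A, B).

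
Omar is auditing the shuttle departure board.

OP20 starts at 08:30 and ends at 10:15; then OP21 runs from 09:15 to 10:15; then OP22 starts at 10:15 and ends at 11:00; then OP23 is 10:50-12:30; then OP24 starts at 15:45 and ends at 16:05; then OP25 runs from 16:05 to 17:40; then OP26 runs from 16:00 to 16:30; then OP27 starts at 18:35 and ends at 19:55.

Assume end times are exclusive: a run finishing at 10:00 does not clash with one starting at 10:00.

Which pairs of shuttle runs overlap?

OP20 & OP21, OP22 & OP23, OP24 & OP26, OP25 & OP26

Sorted by start: OP20, OP21, OP22, OP23, OP24, OP26, OP25, OP27.
OP21 starts before OP20 ends → OP20 and OP21 overlap.
OP22 starts exactly when OP20 ends (back-to-back, no overlap), so nothing later overlaps OP20 either.
OP22 starts exactly when OP21 ends (back-to-back, no overlap), so nothing later overlaps OP21 either.
OP23 starts before OP22 ends → OP22 and OP23 overlap.
OP24 starts after OP22 ends, so nothing later overlaps OP22 either.
OP24 starts after OP23 ends, so nothing later overlaps OP23 either.
OP26 starts before OP24 ends → OP24 and OP26 overlap.
OP25 starts exactly when OP24 ends (back-to-back, no overlap), so nothing later overlaps OP24 either.
OP25 starts before OP26 ends → OP26 and OP25 overlap.
OP27 starts after OP26 ends.
OP27 starts after OP25 ends.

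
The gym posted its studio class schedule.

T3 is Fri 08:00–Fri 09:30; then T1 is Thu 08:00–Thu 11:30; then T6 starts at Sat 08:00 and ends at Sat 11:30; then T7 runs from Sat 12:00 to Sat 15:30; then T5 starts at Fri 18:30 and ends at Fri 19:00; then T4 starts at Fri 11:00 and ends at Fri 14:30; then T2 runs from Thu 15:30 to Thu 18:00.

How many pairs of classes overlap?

Sorted by start: T1, T2, T3, T4, T5, T6, T7.
T2 starts after T1 ends, so nothing later overlaps T1 either.
T3 starts after T2 ends, so nothing later overlaps T2 either.
T4 starts after T3 ends, so nothing later overlaps T3 either.
T5 starts after T4 ends, so nothing later overlaps T4 either.
T6 starts after T5 ends, so nothing later overlaps T5 either.
T7 starts after T6 ends.
No pair overlaps.

0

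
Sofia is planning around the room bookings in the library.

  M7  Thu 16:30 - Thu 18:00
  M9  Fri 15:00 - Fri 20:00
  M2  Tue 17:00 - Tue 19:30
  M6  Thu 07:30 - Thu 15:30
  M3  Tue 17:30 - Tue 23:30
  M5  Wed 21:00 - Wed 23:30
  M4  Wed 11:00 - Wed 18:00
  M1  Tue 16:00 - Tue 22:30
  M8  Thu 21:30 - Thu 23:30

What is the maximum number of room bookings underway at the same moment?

Sweep the timeline, counting +1 at each start and −1 at each end (ends before starts at a tie):
Tue 16:00 start M1 → 1
Tue 17:00 start M2 → 2
Tue 17:30 start M3 → 3
Tue 19:30 end M2 → 2
Tue 22:30 end M1 → 1
Tue 23:30 end M3 → 0
Wed 11:00 start M4 → 1
Wed 18:00 end M4 → 0
Wed 21:00 start M5 → 1
Wed 23:30 end M5 → 0
Thu 07:30 start M6 → 1
Thu 15:30 end M6 → 0
Thu 16:30 start M7 → 1
Thu 18:00 end M7 → 0
Thu 21:30 start M8 → 1
Thu 23:30 end M8 → 0
Fri 15:00 start M9 → 1
Fri 20:00 end M9 → 0
Peak is 3, at Tue 17:30 (M1, M2, M3).

3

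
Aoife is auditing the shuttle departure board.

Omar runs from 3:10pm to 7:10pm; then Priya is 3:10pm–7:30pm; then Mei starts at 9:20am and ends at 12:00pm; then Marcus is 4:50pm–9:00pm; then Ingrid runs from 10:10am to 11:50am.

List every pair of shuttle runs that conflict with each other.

Ingrid & Mei, Marcus & Omar, Marcus & Priya, Omar & Priya

Sorted by start: Mei, Ingrid, Priya, Omar, Marcus.
Ingrid starts before Mei ends → Mei and Ingrid overlap.
Priya starts after Mei ends; Mei is clear from here.
Priya starts after Ingrid ends; Ingrid is clear from here.
Omar starts before Priya ends → Priya and Omar overlap.
Marcus starts before Priya ends → Priya and Marcus overlap.
Marcus starts before Omar ends → Omar and Marcus overlap.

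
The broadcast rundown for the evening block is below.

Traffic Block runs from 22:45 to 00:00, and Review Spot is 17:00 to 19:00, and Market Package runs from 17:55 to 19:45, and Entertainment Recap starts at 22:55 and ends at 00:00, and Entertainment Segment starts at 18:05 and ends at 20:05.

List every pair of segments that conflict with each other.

Check each pair: they overlap iff neither finishes before the other starts.
Sorted by start: Review Spot, Market Package, Entertainment Segment, Traffic Block, Entertainment Recap.
Market Package starts before Review Spot ends → Review Spot and Market Package overlap.
Entertainment Segment starts before Review Spot ends → Review Spot and Entertainment Segment overlap.
Traffic Block starts after Review Spot ends, so Review Spot has no further overlaps.
Entertainment Segment starts before Market Package ends → Market Package and Entertainment Segment overlap.
Traffic Block starts after Market Package ends, so Market Package has no further overlaps.
Traffic Block starts after Entertainment Segment ends, so Entertainment Segment has no further overlaps.
Entertainment Recap starts before Traffic Block ends → Traffic Block and Entertainment Recap overlap.

Entertainment Recap & Traffic Block, Entertainment Segment & Market Package, Entertainment Segment & Review Spot, Market Package & Review Spot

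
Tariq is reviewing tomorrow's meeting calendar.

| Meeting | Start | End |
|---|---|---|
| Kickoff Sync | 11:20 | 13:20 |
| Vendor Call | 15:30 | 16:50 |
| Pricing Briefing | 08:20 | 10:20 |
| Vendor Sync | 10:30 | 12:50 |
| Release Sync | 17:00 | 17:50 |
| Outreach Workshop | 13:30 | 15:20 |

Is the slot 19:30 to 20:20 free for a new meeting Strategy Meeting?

Yes — the slot is free

Pricing Briefing: ends 10:20 at or before Strategy Meeting starts 19:30 → clear.
Vendor Sync: ends 12:50 at or before Strategy Meeting starts 19:30 → clear.
Kickoff Sync: ends 13:20 at or before Strategy Meeting starts 19:30 → clear.
Outreach Workshop: ends 15:20 at or before Strategy Meeting starts 19:30 → clear.
Vendor Call: ends 16:50 at or before Strategy Meeting starts 19:30 → clear.
Release Sync: ends 17:50 at or before Strategy Meeting starts 19:30 → clear.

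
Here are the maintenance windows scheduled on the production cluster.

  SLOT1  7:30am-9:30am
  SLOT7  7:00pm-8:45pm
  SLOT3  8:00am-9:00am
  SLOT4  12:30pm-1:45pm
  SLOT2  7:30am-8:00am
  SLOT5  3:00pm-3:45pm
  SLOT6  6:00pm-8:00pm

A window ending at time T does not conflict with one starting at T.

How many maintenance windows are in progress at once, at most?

Sweep the timeline, counting +1 at each start and −1 at each end (ends before starts at a tie):
7:30am start SLOT1 → 1
7:30am start SLOT2 → 2
8:00am end SLOT2 → 1
8:00am start SLOT3 → 2
9:00am end SLOT3 → 1
9:30am end SLOT1 → 0
12:30pm start SLOT4 → 1
1:45pm end SLOT4 → 0
3:00pm start SLOT5 → 1
3:45pm end SLOT5 → 0
6:00pm start SLOT6 → 1
7:00pm start SLOT7 → 2
8:00pm end SLOT6 → 1
8:45pm end SLOT7 → 0
Peak is 2, at 7:30am (SLOT1, SLOT2).

2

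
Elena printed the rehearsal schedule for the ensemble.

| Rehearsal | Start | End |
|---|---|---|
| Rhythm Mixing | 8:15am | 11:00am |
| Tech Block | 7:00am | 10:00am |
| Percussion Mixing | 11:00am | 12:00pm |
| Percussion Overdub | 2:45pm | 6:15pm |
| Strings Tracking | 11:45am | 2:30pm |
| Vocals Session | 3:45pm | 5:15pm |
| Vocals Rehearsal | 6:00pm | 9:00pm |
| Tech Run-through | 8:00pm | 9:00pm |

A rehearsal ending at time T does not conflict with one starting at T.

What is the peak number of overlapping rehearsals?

Sweep the timeline, counting +1 at each start and −1 at each end (ends before starts at a tie):
7:00am start Tech Block → 1
8:15am start Rhythm Mixing → 2
10:00am end Tech Block → 1
11:00am end Rhythm Mixing → 0
11:00am start Percussion Mixing → 1
11:45am start Strings Tracking → 2
12:00pm end Percussion Mixing → 1
2:30pm end Strings Tracking → 0
2:45pm start Percussion Overdub → 1
3:45pm start Vocals Session → 2
5:15pm end Vocals Session → 1
6:00pm start Vocals Rehearsal → 2
6:15pm end Percussion Overdub → 1
8:00pm start Tech Run-through → 2
9:00pm end Tech Run-through → 1
9:00pm end Vocals Rehearsal → 0
Peak is 2, at 8:15am (Rhythm Mixing, Tech Block).

2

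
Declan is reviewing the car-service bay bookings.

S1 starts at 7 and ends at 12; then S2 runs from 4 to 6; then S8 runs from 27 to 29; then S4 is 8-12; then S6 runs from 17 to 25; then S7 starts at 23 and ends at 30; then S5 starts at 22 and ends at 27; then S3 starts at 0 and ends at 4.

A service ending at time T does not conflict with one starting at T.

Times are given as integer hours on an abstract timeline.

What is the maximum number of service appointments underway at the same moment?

3

Walk through starts and ends in time order (an end at T is processed before a start at T):
0 start S3 → 1
4 end S3 → 0
4 start S2 → 1
6 end S2 → 0
7 start S1 → 1
8 start S4 → 2
12 end S1 → 1
12 end S4 → 0
17 start S6 → 1
22 start S5 → 2
23 start S7 → 3
25 end S6 → 2
27 end S5 → 1
27 start S8 → 2
29 end S8 → 1
30 end S7 → 0
Peak is 3, at 23 (S5, S6, S7).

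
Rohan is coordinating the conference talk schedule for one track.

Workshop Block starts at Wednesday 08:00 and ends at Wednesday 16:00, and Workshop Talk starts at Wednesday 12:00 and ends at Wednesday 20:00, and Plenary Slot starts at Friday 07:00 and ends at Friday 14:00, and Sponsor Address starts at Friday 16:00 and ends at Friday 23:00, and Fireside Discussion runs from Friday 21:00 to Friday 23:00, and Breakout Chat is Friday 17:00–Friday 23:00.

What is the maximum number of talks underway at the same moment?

3

Sort all start/end points and keep a running count:
Wednesday 08:00 start Workshop Block → 1
Wednesday 12:00 start Workshop Talk → 2
Wednesday 16:00 end Workshop Block → 1
Wednesday 20:00 end Workshop Talk → 0
Friday 07:00 start Plenary Slot → 1
Friday 14:00 end Plenary Slot → 0
Friday 16:00 start Sponsor Address → 1
Friday 17:00 start Breakout Chat → 2
Friday 21:00 start Fireside Discussion → 3
Friday 23:00 end Breakout Chat → 2
Friday 23:00 end Fireside Discussion → 1
Friday 23:00 end Sponsor Address → 0
Peak is 3, at Friday 21:00 (Breakout Chat, Fireside Discussion, Sponsor Address).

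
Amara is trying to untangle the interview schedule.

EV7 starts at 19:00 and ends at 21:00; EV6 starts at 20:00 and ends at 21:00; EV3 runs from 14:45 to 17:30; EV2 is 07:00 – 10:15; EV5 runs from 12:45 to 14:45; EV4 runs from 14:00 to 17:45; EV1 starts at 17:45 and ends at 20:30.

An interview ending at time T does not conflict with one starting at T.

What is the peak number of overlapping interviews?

Walk through starts and ends in time order (an end at T is processed before a start at T):
07:00 start EV2 → 1
10:15 end EV2 → 0
12:45 start EV5 → 1
14:00 start EV4 → 2
14:45 end EV5 → 1
14:45 start EV3 → 2
17:30 end EV3 → 1
17:45 end EV4 → 0
17:45 start EV1 → 1
19:00 start EV7 → 2
20:00 start EV6 → 3
20:30 end EV1 → 2
21:00 end EV6 → 1
21:00 end EV7 → 0
Peak is 3, at 20:00 (EV1, EV6, EV7).

3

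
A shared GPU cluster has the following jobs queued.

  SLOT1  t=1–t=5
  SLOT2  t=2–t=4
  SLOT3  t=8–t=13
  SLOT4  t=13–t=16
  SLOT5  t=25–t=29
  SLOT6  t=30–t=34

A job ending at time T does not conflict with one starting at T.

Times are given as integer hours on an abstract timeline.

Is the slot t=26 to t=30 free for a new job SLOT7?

No — it overlaps SLOT5

SLOT1: ends t=5 at or before SLOT7 starts t=26 → clear.
SLOT2: ends t=4 at or before SLOT7 starts t=26 → clear.
SLOT3: ends t=13 at or before SLOT7 starts t=26 → clear.
SLOT4: ends t=16 at or before SLOT7 starts t=26 → clear.
SLOT5: starts t=25 before SLOT7 ends t=30, and ends t=29 after SLOT7 starts t=26 → overlap.
SLOT6: starts t=30 at or after SLOT7 ends t=30 → clear.
SLOT7 overlaps SLOT5.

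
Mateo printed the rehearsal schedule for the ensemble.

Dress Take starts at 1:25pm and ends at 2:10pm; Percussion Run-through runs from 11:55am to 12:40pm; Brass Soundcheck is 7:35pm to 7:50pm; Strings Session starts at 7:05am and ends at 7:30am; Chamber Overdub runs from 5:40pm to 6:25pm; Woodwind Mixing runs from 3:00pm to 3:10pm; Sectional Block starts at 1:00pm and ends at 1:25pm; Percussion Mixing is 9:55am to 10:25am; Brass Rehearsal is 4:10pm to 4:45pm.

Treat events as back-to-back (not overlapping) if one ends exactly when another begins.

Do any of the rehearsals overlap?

Check each pair: they overlap iff neither finishes before the other starts.
Sorted by start: Strings Session, Percussion Mixing, Percussion Run-through, Sectional Block, Dress Take, Woodwind Mixing, Brass Rehearsal, Chamber Overdub, Brass Soundcheck.
Percussion Mixing starts after Strings Session ends; Strings Session is clear from here.
Percussion Run-through starts after Percussion Mixing ends; Percussion Mixing is clear from here.
Sectional Block starts after Percussion Run-through ends; Percussion Run-through is clear from here.
Dress Take starts exactly when Sectional Block ends (back-to-back, no overlap); Sectional Block is clear from here.
Woodwind Mixing starts after Dress Take ends; Dress Take is clear from here.
Brass Rehearsal starts after Woodwind Mixing ends; Woodwind Mixing is clear from here.
Chamber Overdub starts after Brass Rehearsal ends; Brass Rehearsal is clear from here.
Brass Soundcheck starts after Chamber Overdub ends.
Every pair is clear; the schedule has no overlaps.

No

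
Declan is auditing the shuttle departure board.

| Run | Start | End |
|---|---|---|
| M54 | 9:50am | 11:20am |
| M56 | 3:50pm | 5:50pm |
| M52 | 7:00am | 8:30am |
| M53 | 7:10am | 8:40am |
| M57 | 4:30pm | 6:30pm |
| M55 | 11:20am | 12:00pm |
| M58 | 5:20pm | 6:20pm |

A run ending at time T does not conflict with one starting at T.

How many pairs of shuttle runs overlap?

4

Sorted by start: M52, M53, M54, M55, M56, M57, M58.
M53 starts before M52 ends → M52 and M53 overlap.
M54 starts after M52 ends; M52 is clear from here.
M54 starts after M53 ends; M53 is clear from here.
M55 starts exactly when M54 ends (back-to-back, no overlap); M54 is clear from here.
M56 starts after M55 ends; M55 is clear from here.
M57 starts before M56 ends → M56 and M57 overlap.
M58 starts before M56 ends → M56 and M58 overlap.
M58 starts before M57 ends → M57 and M58 overlap.
Overlapping pairs: M52 & M53, M56 & M57, M56 & M58, M57 & M58 — 4 in total.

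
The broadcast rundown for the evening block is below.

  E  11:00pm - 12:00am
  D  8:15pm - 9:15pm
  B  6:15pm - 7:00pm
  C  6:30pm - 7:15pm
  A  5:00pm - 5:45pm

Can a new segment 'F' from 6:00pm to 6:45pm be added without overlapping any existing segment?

No — it overlaps B, C

A: ends 5:45pm at or before F starts 6:00pm → clear.
B: starts 6:15pm before F ends 6:45pm, and ends 7:00pm after F starts 6:00pm → overlap.
C: starts 6:30pm before F ends 6:45pm, and ends 7:15pm after F starts 6:00pm → overlap.
D: starts 8:15pm at or after F ends 6:45pm → clear.
E: starts 11:00pm at or after F ends 6:45pm → clear.
F overlaps B, C.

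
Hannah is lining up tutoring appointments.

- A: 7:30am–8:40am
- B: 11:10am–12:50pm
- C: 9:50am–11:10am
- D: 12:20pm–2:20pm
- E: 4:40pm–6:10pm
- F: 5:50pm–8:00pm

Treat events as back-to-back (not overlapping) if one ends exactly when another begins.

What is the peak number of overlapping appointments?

2

Sweep the timeline, counting +1 at each start and −1 at each end (ends before starts at a tie):
7:30am start A → 1
8:40am end A → 0
9:50am start C → 1
11:10am end C → 0
11:10am start B → 1
12:20pm start D → 2
12:50pm end B → 1
2:20pm end D → 0
4:40pm start E → 1
5:50pm start F → 2
6:10pm end E → 1
8:00pm end F → 0
Peak is 2, at 12:20pm (B, D).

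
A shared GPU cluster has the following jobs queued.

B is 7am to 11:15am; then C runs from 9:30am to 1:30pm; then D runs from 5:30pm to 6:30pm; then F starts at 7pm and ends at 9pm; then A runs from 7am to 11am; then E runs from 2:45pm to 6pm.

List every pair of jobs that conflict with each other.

A & B, A & C, B & C, D & E

Sorted by start: A, B, C, E, D, F.
B starts before A ends → A and B overlap.
C starts before A ends → A and C overlap.
E starts after A ends, so nothing later overlaps A either.
C starts before B ends → B and C overlap.
E starts after B ends, so nothing later overlaps B either.
E starts after C ends, so nothing later overlaps C either.
D starts before E ends → E and D overlap.
F starts after E ends.
F starts after D ends.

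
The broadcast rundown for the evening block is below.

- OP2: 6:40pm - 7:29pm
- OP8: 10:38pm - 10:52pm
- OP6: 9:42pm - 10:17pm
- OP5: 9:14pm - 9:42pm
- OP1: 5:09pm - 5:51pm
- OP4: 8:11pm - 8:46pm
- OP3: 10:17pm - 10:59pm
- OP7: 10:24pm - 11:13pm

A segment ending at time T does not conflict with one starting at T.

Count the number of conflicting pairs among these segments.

3

Sorted by start: OP1, OP2, OP4, OP5, OP6, OP3, OP7, OP8.
OP2 starts after OP1 ends; OP1 is clear from here.
OP4 starts after OP2 ends; OP2 is clear from here.
OP5 starts after OP4 ends; OP4 is clear from here.
OP6 starts exactly when OP5 ends (back-to-back, no overlap); OP5 is clear from here.
OP3 starts exactly when OP6 ends (back-to-back, no overlap); OP6 is clear from here.
OP7 starts before OP3 ends → OP3 and OP7 overlap.
OP8 starts before OP3 ends → OP3 and OP8 overlap.
OP8 starts before OP7 ends → OP7 and OP8 overlap.
Overlapping pairs: OP3 & OP7, OP3 & OP8, OP7 & OP8 — 3 in total.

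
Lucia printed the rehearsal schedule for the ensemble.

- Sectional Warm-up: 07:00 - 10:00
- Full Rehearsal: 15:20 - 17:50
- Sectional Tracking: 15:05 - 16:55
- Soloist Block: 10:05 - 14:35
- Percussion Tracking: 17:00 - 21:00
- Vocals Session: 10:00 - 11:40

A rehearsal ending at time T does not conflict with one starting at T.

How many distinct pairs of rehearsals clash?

Check each pair: they overlap iff neither finishes before the other starts.
Sorted by start: Sectional Warm-up, Vocals Session, Soloist Block, Sectional Tracking, Full Rehearsal, Percussion Tracking.
Vocals Session starts exactly when Sectional Warm-up ends (back-to-back, no overlap), so nothing later overlaps Sectional Warm-up either.
Soloist Block starts before Vocals Session ends → Vocals Session and Soloist Block overlap.
Sectional Tracking starts after Vocals Session ends, so nothing later overlaps Vocals Session either.
Sectional Tracking starts after Soloist Block ends, so nothing later overlaps Soloist Block either.
Full Rehearsal starts before Sectional Tracking ends → Sectional Tracking and Full Rehearsal overlap.
Percussion Tracking starts after Sectional Tracking ends.
Percussion Tracking starts before Full Rehearsal ends → Full Rehearsal and Percussion Tracking overlap.
Overlapping pairs: Full Rehearsal & Percussion Tracking, Full Rehearsal & Sectional Tracking, Soloist Block & Vocals Session — 3 in total.

3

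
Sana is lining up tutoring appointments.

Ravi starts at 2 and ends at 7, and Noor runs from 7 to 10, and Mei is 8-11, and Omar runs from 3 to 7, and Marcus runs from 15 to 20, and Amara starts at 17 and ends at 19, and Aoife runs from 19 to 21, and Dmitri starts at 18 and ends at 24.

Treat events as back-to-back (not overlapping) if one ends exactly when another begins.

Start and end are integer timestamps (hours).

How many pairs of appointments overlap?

Sorted by start: Ravi, Omar, Noor, Mei, Marcus, Amara, Dmitri, Aoife.
Omar starts before Ravi ends → Ravi and Omar overlap.
Noor starts exactly when Ravi ends (back-to-back, no overlap), so Ravi has no further overlaps.
Noor starts exactly when Omar ends (back-to-back, no overlap), so Omar has no further overlaps.
Mei starts before Noor ends → Noor and Mei overlap.
Marcus starts after Noor ends, so Noor has no further overlaps.
Marcus starts after Mei ends, so Mei has no further overlaps.
Amara starts before Marcus ends → Marcus and Amara overlap.
Dmitri starts before Marcus ends → Marcus and Dmitri overlap.
Aoife starts before Marcus ends → Marcus and Aoife overlap.
Dmitri starts before Amara ends → Amara and Dmitri overlap.
Aoife starts exactly when Amara ends (back-to-back, no overlap).
Aoife starts before Dmitri ends → Dmitri and Aoife overlap.
Overlapping pairs: Amara & Dmitri, Amara & Marcus, Aoife & Dmitri, Aoife & Marcus, Dmitri & Marcus, Mei & Noor, Omar & Ravi — 7 in total.

7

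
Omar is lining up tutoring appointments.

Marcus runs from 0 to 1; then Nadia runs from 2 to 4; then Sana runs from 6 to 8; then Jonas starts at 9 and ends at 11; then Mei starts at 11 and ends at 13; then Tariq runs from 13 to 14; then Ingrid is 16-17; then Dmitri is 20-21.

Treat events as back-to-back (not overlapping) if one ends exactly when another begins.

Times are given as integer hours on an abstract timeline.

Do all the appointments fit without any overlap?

Yes

Sorted by start: Marcus, Nadia, Sana, Jonas, Mei, Tariq, Ingrid, Dmitri.
Nadia starts after Marcus ends, so nothing later overlaps Marcus either.
Sana starts after Nadia ends, so nothing later overlaps Nadia either.
Jonas starts after Sana ends, so nothing later overlaps Sana either.
Mei starts exactly when Jonas ends (back-to-back, no overlap), so nothing later overlaps Jonas either.
Tariq starts exactly when Mei ends (back-to-back, no overlap), so nothing later overlaps Mei either.
Ingrid starts after Tariq ends, so nothing later overlaps Tariq either.
Dmitri starts after Ingrid ends.
Every pair is clear; the schedule has no overlaps.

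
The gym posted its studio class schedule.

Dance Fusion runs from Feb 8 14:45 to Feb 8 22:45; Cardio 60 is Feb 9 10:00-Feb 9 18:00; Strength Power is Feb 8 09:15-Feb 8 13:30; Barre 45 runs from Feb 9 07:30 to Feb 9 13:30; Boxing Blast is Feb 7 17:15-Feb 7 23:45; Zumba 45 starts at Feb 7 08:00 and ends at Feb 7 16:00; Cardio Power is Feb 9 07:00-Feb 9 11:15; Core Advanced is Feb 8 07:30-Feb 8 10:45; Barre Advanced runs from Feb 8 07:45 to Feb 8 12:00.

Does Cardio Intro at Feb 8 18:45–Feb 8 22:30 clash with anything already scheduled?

Yes — it overlaps Dance Fusion

Zumba 45: ends Feb 7 16:00 at or before Cardio Intro starts Feb 8 18:45 → clear.
Boxing Blast: ends Feb 7 23:45 at or before Cardio Intro starts Feb 8 18:45 → clear.
Core Advanced: ends Feb 8 10:45 at or before Cardio Intro starts Feb 8 18:45 → clear.
Barre Advanced: ends Feb 8 12:00 at or before Cardio Intro starts Feb 8 18:45 → clear.
Strength Power: ends Feb 8 13:30 at or before Cardio Intro starts Feb 8 18:45 → clear.
Dance Fusion: starts Feb 8 14:45 before Cardio Intro ends Feb 8 22:30, and ends Feb 8 22:45 after Cardio Intro starts Feb 8 18:45 → overlap.
Cardio Power: starts Feb 9 07:00 at or after Cardio Intro ends Feb 8 22:30 → clear.
Barre 45: starts Feb 9 07:30 at or after Cardio Intro ends Feb 8 22:30 → clear.
Cardio 60: starts Feb 9 10:00 at or after Cardio Intro ends Feb 8 22:30 → clear.
Cardio Intro overlaps Dance Fusion.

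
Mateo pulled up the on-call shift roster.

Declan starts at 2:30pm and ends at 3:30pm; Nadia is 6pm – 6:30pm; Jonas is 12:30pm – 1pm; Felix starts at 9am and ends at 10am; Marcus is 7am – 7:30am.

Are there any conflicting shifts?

Sorted by start: Marcus, Felix, Jonas, Declan, Nadia.
Felix starts after Marcus ends; Marcus is clear from here.
Jonas starts after Felix ends; Felix is clear from here.
Declan starts after Jonas ends; Jonas is clear from here.
Nadia starts after Declan ends.
Every pair is clear; the schedule has no overlaps.

No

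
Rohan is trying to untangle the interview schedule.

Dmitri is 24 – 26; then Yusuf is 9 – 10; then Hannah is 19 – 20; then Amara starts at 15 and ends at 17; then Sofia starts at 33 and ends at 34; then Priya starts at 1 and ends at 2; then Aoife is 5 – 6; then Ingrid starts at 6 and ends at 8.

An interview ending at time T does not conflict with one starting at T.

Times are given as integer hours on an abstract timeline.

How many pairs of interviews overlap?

Two intervals overlap when each starts before the other ends.
Sorted by start: Priya, Aoife, Ingrid, Yusuf, Amara, Hannah, Dmitri, Sofia.
Aoife starts after Priya ends — done with Priya.
Ingrid starts exactly when Aoife ends (back-to-back, no overlap) — done with Aoife.
Yusuf starts after Ingrid ends — done with Ingrid.
Amara starts after Yusuf ends — done with Yusuf.
Hannah starts after Amara ends — done with Amara.
Dmitri starts after Hannah ends — done with Hannah.
Sofia starts after Dmitri ends.
No pair overlaps.

0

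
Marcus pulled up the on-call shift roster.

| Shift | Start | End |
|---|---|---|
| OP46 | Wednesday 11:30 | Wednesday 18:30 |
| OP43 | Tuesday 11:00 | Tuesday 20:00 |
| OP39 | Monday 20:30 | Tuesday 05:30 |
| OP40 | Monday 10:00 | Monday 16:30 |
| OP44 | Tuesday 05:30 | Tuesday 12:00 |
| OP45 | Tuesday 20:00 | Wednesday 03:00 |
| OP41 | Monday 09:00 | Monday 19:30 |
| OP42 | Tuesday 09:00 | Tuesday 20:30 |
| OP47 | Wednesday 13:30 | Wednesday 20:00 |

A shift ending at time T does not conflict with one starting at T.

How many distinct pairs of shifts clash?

Sorted by start: OP41, OP40, OP39, OP44, OP42, OP43, OP45, OP46, OP47.
OP40 starts before OP41 ends → OP41 and OP40 overlap.
OP39 starts after OP41 ends — done with OP41.
OP39 starts after OP40 ends — done with OP40.
OP44 starts exactly when OP39 ends (back-to-back, no overlap) — done with OP39.
OP42 starts before OP44 ends → OP44 and OP42 overlap.
OP43 starts before OP44 ends → OP44 and OP43 overlap.
OP45 starts after OP44 ends — done with OP44.
OP43 starts before OP42 ends → OP42 and OP43 overlap.
OP45 starts before OP42 ends → OP42 and OP45 overlap.
OP46 starts after OP42 ends — done with OP42.
OP45 starts exactly when OP43 ends (back-to-back, no overlap) — done with OP43.
OP46 starts after OP45 ends — done with OP45.
OP47 starts before OP46 ends → OP46 and OP47 overlap.
Overlapping pairs: OP40 & OP41, OP42 & OP43, OP42 & OP44, OP42 & OP45, OP43 & OP44, OP46 & OP47 — 6 in total.

6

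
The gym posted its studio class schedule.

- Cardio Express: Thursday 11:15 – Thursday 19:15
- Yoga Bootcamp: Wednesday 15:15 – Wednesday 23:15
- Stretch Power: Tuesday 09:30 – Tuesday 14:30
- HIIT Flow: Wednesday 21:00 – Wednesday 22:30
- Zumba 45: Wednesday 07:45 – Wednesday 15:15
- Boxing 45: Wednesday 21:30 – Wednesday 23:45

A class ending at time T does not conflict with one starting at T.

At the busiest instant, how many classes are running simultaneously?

3

Sort all start/end points and keep a running count:
Tuesday 09:30 start Stretch Power → 1
Tuesday 14:30 end Stretch Power → 0
Wednesday 07:45 start Zumba 45 → 1
Wednesday 15:15 end Zumba 45 → 0
Wednesday 15:15 start Yoga Bootcamp → 1
Wednesday 21:00 start HIIT Flow → 2
Wednesday 21:30 start Boxing 45 → 3
Wednesday 22:30 end HIIT Flow → 2
Wednesday 23:15 end Yoga Bootcamp → 1
Wednesday 23:45 end Boxing 45 → 0
Thursday 11:15 start Cardio Express → 1
Thursday 19:15 end Cardio Express → 0
Peak is 3, at Wednesday 21:30 (Boxing 45, HIIT Flow, Yoga Bootcamp).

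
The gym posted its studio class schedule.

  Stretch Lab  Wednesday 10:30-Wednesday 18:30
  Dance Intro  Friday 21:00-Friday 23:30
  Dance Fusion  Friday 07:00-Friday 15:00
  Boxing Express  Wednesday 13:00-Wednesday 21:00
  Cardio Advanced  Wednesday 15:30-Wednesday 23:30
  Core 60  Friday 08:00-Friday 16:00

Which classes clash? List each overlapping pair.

Sorted by start: Stretch Lab, Boxing Express, Cardio Advanced, Dance Fusion, Core 60, Dance Intro.
Boxing Express starts before Stretch Lab ends → Stretch Lab and Boxing Express overlap.
Cardio Advanced starts before Stretch Lab ends → Stretch Lab and Cardio Advanced overlap.
Dance Fusion starts after Stretch Lab ends, so Stretch Lab has no further overlaps.
Cardio Advanced starts before Boxing Express ends → Boxing Express and Cardio Advanced overlap.
Dance Fusion starts after Boxing Express ends, so Boxing Express has no further overlaps.
Dance Fusion starts after Cardio Advanced ends, so Cardio Advanced has no further overlaps.
Core 60 starts before Dance Fusion ends → Dance Fusion and Core 60 overlap.
Dance Intro starts after Dance Fusion ends.
Dance Intro starts after Core 60 ends.

Boxing Express & Cardio Advanced, Boxing Express & Stretch Lab, Cardio Advanced & Stretch Lab, Core 60 & Dance Fusion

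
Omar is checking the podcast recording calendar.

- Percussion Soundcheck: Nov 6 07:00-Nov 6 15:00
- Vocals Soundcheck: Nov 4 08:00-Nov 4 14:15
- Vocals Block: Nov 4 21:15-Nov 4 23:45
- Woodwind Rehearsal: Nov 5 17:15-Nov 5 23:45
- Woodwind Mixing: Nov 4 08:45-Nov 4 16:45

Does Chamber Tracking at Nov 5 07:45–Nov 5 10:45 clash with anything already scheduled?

Vocals Soundcheck: ends Nov 4 14:15 at or before Chamber Tracking starts Nov 5 07:45 → clear.
Woodwind Mixing: ends Nov 4 16:45 at or before Chamber Tracking starts Nov 5 07:45 → clear.
Vocals Block: ends Nov 4 23:45 at or before Chamber Tracking starts Nov 5 07:45 → clear.
Woodwind Rehearsal: starts Nov 5 17:15 at or after Chamber Tracking ends Nov 5 10:45 → clear.
Percussion Soundcheck: starts Nov 6 07:00 at or after Chamber Tracking ends Nov 5 10:45 → clear.

No — it doesn't clash with anything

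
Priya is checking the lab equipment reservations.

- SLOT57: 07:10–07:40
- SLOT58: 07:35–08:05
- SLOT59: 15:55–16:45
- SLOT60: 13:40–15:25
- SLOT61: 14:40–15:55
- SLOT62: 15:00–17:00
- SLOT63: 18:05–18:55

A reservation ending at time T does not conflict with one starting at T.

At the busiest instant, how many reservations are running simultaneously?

Walk through starts and ends in time order (an end at T is processed before a start at T):
07:10 start SLOT57 → 1
07:35 start SLOT58 → 2
07:40 end SLOT57 → 1
08:05 end SLOT58 → 0
13:40 start SLOT60 → 1
14:40 start SLOT61 → 2
15:00 start SLOT62 → 3
15:25 end SLOT60 → 2
15:55 end SLOT61 → 1
15:55 start SLOT59 → 2
16:45 end SLOT59 → 1
17:00 end SLOT62 → 0
18:05 start SLOT63 → 1
18:55 end SLOT63 → 0
Peak is 3, at 15:00 (SLOT60, SLOT61, SLOT62).

3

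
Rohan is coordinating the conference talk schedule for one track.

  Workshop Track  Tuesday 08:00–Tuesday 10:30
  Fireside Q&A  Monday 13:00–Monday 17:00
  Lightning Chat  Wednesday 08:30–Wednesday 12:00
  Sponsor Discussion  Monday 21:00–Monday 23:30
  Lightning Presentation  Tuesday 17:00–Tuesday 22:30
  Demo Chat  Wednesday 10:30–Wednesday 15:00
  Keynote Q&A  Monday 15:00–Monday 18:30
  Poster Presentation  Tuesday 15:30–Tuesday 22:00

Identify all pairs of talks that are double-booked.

Check each pair: they overlap iff neither finishes before the other starts.
Sorted by start: Fireside Q&A, Keynote Q&A, Sponsor Discussion, Workshop Track, Poster Presentation, Lightning Presentation, Lightning Chat, Demo Chat.
Keynote Q&A starts before Fireside Q&A ends → Fireside Q&A and Keynote Q&A overlap.
Sponsor Discussion starts after Fireside Q&A ends, so Fireside Q&A has no further overlaps.
Sponsor Discussion starts after Keynote Q&A ends, so Keynote Q&A has no further overlaps.
Workshop Track starts after Sponsor Discussion ends, so Sponsor Discussion has no further overlaps.
Poster Presentation starts after Workshop Track ends, so Workshop Track has no further overlaps.
Lightning Presentation starts before Poster Presentation ends → Poster Presentation and Lightning Presentation overlap.
Lightning Chat starts after Poster Presentation ends, so Poster Presentation has no further overlaps.
Lightning Chat starts after Lightning Presentation ends, so Lightning Presentation has no further overlaps.
Demo Chat starts before Lightning Chat ends → Lightning Chat and Demo Chat overlap.

Demo Chat & Lightning Chat, Fireside Q&A & Keynote Q&A, Lightning Presentation & Poster Presentation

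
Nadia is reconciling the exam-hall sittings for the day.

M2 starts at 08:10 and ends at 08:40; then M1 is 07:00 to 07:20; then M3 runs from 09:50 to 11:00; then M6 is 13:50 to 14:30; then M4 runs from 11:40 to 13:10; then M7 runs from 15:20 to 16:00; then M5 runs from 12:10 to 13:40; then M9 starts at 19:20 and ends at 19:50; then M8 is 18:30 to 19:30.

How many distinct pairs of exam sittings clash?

2

Sorted by start: M1, M2, M3, M4, M5, M6, M7, M8, M9.
M2 starts after M1 ends; M1 is clear from here.
M3 starts after M2 ends; M2 is clear from here.
M4 starts after M3 ends; M3 is clear from here.
M5 starts before M4 ends → M4 and M5 overlap.
M6 starts after M4 ends; M4 is clear from here.
M6 starts after M5 ends; M5 is clear from here.
M7 starts after M6 ends; M6 is clear from here.
M8 starts after M7 ends; M7 is clear from here.
M9 starts before M8 ends → M8 and M9 overlap.
Overlapping pairs: M4 & M5, M8 & M9 — 2 in total.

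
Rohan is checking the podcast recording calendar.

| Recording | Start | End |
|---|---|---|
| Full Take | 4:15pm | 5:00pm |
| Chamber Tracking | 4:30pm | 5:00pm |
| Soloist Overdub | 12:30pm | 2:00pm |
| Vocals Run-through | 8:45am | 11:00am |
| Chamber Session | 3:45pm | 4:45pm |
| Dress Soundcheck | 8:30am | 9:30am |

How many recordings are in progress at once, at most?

Sweep the timeline, counting +1 at each start and −1 at each end (ends before starts at a tie):
8:30am start Dress Soundcheck → 1
8:45am start Vocals Run-through → 2
9:30am end Dress Soundcheck → 1
11:00am end Vocals Run-through → 0
12:30pm start Soloist Overdub → 1
2:00pm end Soloist Overdub → 0
3:45pm start Chamber Session → 1
4:15pm start Full Take → 2
4:30pm start Chamber Tracking → 3
4:45pm end Chamber Session → 2
5:00pm end Chamber Tracking → 1
5:00pm end Full Take → 0
Peak is 3, at 4:30pm (Chamber Session, Chamber Tracking, Full Take).

3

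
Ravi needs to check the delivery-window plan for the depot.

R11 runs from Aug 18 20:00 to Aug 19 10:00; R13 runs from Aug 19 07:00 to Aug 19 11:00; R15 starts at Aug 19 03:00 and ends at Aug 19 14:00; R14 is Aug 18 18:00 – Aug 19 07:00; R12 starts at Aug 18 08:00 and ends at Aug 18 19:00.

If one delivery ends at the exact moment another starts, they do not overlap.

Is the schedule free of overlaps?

Sorted by start: R12, R14, R11, R15, R13.
R14 starts before R12 ends → R12 and R14 overlap.
That's a conflict, so the schedule is not conflict-free.

No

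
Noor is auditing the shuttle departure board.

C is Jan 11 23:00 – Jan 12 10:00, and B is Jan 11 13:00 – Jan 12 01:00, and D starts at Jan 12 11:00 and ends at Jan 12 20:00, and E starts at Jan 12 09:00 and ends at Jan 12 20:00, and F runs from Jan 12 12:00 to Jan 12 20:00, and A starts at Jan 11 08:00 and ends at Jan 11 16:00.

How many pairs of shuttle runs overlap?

6

Sorted by start: A, B, C, E, D, F.
B starts before A ends → A and B overlap.
C starts after A ends; A is clear from here.
C starts before B ends → B and C overlap.
E starts after B ends; B is clear from here.
E starts before C ends → C and E overlap.
D starts after C ends; C is clear from here.
D starts before E ends → E and D overlap.
F starts before E ends → E and F overlap.
F starts before D ends → D and F overlap.
Overlapping pairs: A & B, B & C, C & E, D & E, D & F, E & F — 6 in total.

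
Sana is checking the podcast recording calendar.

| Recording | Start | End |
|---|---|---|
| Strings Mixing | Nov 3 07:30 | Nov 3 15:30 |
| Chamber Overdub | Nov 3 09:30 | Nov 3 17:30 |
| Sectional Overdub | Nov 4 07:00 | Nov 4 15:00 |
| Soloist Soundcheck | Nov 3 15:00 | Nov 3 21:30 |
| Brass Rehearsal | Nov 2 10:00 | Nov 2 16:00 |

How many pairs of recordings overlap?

3

Two intervals overlap when each starts before the other ends.
Sorted by start: Brass Rehearsal, Strings Mixing, Chamber Overdub, Soloist Soundcheck, Sectional Overdub.
Strings Mixing starts after Brass Rehearsal ends, so nothing later overlaps Brass Rehearsal either.
Chamber Overdub starts before Strings Mixing ends → Strings Mixing and Chamber Overdub overlap.
Soloist Soundcheck starts before Strings Mixing ends → Strings Mixing and Soloist Soundcheck overlap.
Sectional Overdub starts after Strings Mixing ends.
Soloist Soundcheck starts before Chamber Overdub ends → Chamber Overdub and Soloist Soundcheck overlap.
Sectional Overdub starts after Chamber Overdub ends.
Sectional Overdub starts after Soloist Soundcheck ends.
Overlapping pairs: Chamber Overdub & Soloist Soundcheck, Chamber Overdub & Strings Mixing, Soloist Soundcheck & Strings Mixing — 3 in total.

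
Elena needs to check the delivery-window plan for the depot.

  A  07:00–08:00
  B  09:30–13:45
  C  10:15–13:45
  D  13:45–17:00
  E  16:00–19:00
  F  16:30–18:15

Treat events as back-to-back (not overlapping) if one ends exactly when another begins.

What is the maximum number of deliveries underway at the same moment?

3

Walk through starts and ends in time order (an end at T is processed before a start at T):
07:00 start A → 1
08:00 end A → 0
09:30 start B → 1
10:15 start C → 2
13:45 end B → 1
13:45 end C → 0
13:45 start D → 1
16:00 start E → 2
16:30 start F → 3
17:00 end D → 2
18:15 end F → 1
19:00 end E → 0
Peak is 3, at 16:30 (D, E, F).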